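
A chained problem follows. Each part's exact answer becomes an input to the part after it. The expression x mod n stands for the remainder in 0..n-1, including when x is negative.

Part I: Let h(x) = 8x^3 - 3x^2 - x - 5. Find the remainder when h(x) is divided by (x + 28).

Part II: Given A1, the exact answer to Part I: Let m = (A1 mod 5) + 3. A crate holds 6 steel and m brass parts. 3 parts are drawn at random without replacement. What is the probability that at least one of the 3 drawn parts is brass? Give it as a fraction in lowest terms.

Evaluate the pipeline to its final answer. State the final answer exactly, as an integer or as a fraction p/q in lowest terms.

16/21

Part I: remainder = value at the root: 8*(-28)^3 - 3*(-28)^2 - 1*(-28)^1 - 5 = (-175616) + (-2352) + (28) + (-5) = -177945; answer -177945
Part II: A1 = -177945; m = 3; total draws C(9,3) = 84; complement C(6,3) = 20; favorable 84 - 20 = 64; P = 16/21; answer 16/21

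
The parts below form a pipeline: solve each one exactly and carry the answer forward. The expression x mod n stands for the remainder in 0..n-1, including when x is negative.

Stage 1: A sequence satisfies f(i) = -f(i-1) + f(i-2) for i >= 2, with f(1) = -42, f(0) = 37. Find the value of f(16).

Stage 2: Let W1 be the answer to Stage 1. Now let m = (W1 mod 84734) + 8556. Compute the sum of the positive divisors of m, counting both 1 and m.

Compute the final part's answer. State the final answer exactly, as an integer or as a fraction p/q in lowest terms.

Stage 1: f(2) = -1*(-42) + 1*(37) = 79; iterating: f(2)=79, f(3)=-121, f(4)=200, f(5)=-321, f(6)=521, f(7)=-842, f(8)=1363, f(9)=-2205, f(10)=3568, f(11)=-5773, f(12)=9341, f(13)=-15114, f(14)=24455, f(15)=-39569, f(16)=64024; answer 64024
Stage 2: W1 = 64024; m = 72580; 72580 = 2^2 * 5 * 19 * 191; sigma = (1 + 2 + 4) * (1 + 5) * (1 + 19) * (1 + 191) = 7 * 6 * 20 * 192 = 161280; answer 161280

161280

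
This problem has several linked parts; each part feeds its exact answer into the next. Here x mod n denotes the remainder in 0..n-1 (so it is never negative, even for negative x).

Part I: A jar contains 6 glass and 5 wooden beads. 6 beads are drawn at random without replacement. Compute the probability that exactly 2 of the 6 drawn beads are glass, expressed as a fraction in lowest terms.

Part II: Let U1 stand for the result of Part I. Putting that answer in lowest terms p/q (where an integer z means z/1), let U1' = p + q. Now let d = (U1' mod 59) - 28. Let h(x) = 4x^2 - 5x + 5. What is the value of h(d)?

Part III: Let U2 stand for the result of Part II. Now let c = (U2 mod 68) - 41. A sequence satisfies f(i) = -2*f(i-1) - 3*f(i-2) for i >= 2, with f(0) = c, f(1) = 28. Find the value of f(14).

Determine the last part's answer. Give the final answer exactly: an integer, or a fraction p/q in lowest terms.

-27374

Part I: total draws C(11,6) = 462; favorable C(6,2)*C(5,4) = 75; P = 25/154; answer 25/154
Part II: U1 = 25/154; threaded value p + q = 179; d = -26; 4*(-26)^2 - 5*(-26)^1 + 5 = (2704) + (130) + (5) = 2839; answer 2839
Part III: U2 = 2839; c = 10; f(2) = -2*(28) - 3*(10) = -86; iterating: f(2)=-86, f(3)=88, f(4)=82, f(5)=-428, f(6)=610, f(7)=64, f(8)=-1958, f(9)=3724, f(10)=-1574, f(11)=-8024, f(12)=20770, f(13)=-17468, f(14)=-27374; answer -27374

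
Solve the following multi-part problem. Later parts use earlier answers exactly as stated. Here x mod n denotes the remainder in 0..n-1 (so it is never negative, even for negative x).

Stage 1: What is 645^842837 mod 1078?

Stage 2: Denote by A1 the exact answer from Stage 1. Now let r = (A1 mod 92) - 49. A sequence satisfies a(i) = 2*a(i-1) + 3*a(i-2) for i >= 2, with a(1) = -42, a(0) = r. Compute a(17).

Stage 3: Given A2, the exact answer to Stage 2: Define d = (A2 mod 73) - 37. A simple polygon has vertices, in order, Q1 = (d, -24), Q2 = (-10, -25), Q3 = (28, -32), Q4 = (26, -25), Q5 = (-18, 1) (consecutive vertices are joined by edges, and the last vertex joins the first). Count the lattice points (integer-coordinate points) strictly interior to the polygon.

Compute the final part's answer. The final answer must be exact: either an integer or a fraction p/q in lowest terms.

Stage 1: squarings mod 1078: 645^1=645, 645^2=995, 645^4=421, 645^8=449, 645^16=15, 645^32=225, 645^64=1037, 645^128=603, 645^256=323, 645^512=841, 645^1024=113, 645^2048=911, 645^4096=939, 645^8192=995, 645^16384=421, 645^32768=449, 645^65536=15, 645^131072=225, 645^262144=1037, 645^524288=603; 645^842837 = 645^1 * 645^4 * 645^16 * 645^64 * 645^1024 * 645^2048 * 645^4096 * 645^16384 * 645^32768 * 645^262144 * 645^524288 = 897 (mod 1078); answer 897
Stage 2: A1 = 897; r = 20; a(2) = 2*(-42) + 3*(20) = -24; iterating: a(2)=-24, a(3)=-174, a(4)=-420, a(5)=-1362, a(6)=-3984, a(7)=-12054, a(8)=-36060, a(9)=-108282, a(10)=-324744, a(11)=-974334, a(12)=-2922900, a(13)=-8768802, a(14)=-26306304, a(15)=-78919014, a(16)=-236756940, a(17)=-710270922; answer -710270922
Stage 3: A2 = -710270922; d = -12; cross terms: (-12*-25 - -10*-24)=60, (-10*-32 - 28*-25)=1020, (28*-25 - 26*-32)=132, (26*1 - -18*-25)=-424, (-18*-24 - -12*1)=444; twice the area = |1232| = 1232; area = 616; boundary points = 1 + 1 + 1 + 2 + 1 = 6; strictly interior points = area - boundary/2 + 1 = 614; answer 614

614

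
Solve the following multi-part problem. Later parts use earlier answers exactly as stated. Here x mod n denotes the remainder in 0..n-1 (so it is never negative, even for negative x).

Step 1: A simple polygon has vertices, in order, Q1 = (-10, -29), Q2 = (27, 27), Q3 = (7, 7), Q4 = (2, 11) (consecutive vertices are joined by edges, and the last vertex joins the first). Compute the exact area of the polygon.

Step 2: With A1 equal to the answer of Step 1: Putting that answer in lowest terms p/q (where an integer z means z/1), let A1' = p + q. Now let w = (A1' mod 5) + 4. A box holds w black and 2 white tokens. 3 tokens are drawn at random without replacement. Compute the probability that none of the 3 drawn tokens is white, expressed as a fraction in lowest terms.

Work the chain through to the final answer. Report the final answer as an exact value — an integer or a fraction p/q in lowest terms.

Step 1: cross terms: (-10*27 - 27*-29)=513, (27*7 - 7*27)=0, (7*11 - 2*7)=63, (2*-29 - -10*11)=52; twice the area = |628| = 628; area = 314; answer 314
Step 2: A1 = 314; threaded value p + q = 315; w = 4; total draws C(6,3) = 20; favorable C(4,3) = 4; P = 1/5; answer 1/5

1/5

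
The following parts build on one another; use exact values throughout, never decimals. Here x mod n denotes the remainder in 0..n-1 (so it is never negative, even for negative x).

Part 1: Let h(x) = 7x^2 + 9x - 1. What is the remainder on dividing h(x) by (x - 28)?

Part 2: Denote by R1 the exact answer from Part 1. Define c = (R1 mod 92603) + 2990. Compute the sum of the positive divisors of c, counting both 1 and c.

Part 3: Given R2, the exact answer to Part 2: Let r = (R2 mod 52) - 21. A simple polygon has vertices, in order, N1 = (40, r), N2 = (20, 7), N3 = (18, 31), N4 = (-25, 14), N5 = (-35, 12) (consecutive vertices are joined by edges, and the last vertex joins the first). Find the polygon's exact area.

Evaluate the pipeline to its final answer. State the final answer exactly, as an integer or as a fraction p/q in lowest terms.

Part 1: remainder = value at the root: 7*(28)^2 + 9*(28)^1 - 1 = (5488) + (252) + (-1) = 5739; answer 5739
Part 2: R1 = 5739; c = 8729; 8729 = 7 * 29 * 43; sigma = (1 + 7) * (1 + 29) * (1 + 43) = 8 * 30 * 44 = 10560; answer 10560
Part 3: R2 = 10560; r = -17; cross terms: (40*7 - 20*-17)=620, (20*31 - 18*7)=494, (18*14 - -25*31)=1027, (-25*12 - -35*14)=190, (-35*-17 - 40*12)=115; twice the area = |2446| = 2446; area = 1223; answer 1223

1223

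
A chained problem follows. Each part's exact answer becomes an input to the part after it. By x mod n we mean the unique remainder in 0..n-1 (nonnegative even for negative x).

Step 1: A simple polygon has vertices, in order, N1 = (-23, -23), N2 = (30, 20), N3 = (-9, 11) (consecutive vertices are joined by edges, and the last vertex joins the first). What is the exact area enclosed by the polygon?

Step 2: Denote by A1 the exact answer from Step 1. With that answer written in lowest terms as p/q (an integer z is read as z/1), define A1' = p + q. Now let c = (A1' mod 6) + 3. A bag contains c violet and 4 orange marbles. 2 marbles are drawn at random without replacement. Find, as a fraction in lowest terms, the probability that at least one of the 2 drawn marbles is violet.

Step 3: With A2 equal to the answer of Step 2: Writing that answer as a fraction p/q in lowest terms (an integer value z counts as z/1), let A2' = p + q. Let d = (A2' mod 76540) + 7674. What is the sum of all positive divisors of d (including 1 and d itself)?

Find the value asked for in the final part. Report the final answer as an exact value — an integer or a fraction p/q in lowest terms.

Step 1: cross terms: (-23*20 - 30*-23)=230, (30*11 - -9*20)=510, (-9*-23 - -23*11)=460; twice the area = |1200| = 1200; area = 600; answer 600
Step 2: A1 = 600; threaded value p + q = 601; c = 4; total draws C(8,2) = 28; complement C(4,2) = 6; favorable 28 - 6 = 22; P = 11/14; answer 11/14
Step 3: A2 = 11/14; threaded value p + q = 25; d = 7699; 7699 is prime, so its only divisors are 1 and 7699; sigma = 1 + 7699 = 7700; answer 7700

7700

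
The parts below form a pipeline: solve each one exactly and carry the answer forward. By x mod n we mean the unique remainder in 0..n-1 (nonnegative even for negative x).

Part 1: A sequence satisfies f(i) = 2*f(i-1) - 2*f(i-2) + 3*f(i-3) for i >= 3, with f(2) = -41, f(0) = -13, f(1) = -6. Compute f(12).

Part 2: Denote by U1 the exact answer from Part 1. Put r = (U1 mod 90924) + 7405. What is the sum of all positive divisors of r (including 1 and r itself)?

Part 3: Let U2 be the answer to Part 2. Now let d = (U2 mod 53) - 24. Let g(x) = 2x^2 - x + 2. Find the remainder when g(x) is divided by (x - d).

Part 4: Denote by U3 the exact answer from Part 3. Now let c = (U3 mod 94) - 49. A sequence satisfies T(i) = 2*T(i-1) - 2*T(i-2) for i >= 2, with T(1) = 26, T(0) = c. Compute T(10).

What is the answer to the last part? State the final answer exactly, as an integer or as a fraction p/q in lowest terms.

Part 1: f(3) = 2*(-41) - 2*(-6) + 3*(-13) = -109; iterating: f(3)=-109, f(4)=-154, f(5)=-213, f(6)=-445, f(7)=-926, f(8)=-1601, f(9)=-2685, f(10)=-4946, f(11)=-9325, f(12)=-16813; answer -16813
Part 2: U1 = -16813; r = 81516; 81516 = 2^2 * 3 * 6793; sigma = (1 + 2 + 4) * (1 + 3) * (1 + 6793) = 7 * 4 * 6794 = 190232; answer 190232
Part 3: U2 = 190232; d = -9; remainder = value at the root: 2*(-9)^2 - 1*(-9)^1 + 2 = (162) + (9) + (2) = 173; answer 173
Part 4: U3 = 173; c = 30; T(2) = 2*(26) - 2*(30) = -8; iterating: T(2)=-8, T(3)=-68, T(4)=-120, T(5)=-104, T(6)=32, T(7)=272, T(8)=480, T(9)=416, T(10)=-128; answer -128

-128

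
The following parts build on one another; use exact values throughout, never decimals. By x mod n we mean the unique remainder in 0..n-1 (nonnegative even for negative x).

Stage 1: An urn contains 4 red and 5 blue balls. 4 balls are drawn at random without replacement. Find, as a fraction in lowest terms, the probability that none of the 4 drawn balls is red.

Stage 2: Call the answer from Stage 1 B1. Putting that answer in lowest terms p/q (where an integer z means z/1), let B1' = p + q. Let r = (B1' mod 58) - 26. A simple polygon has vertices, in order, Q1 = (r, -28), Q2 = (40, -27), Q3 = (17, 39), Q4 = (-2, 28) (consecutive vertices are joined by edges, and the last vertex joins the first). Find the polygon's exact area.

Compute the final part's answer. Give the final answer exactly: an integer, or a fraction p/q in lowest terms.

2177

Stage 1: total draws C(9,4) = 126; favorable C(5,4) = 5; P = 5/126; answer 5/126
Stage 2: B1 = 5/126; threaded value p + q = 131; r = -11; cross terms: (-11*-27 - 40*-28)=1417, (40*39 - 17*-27)=2019, (17*28 - -2*39)=554, (-2*-28 - -11*28)=364; twice the area = |4354| = 4354; area = 2177; answer 2177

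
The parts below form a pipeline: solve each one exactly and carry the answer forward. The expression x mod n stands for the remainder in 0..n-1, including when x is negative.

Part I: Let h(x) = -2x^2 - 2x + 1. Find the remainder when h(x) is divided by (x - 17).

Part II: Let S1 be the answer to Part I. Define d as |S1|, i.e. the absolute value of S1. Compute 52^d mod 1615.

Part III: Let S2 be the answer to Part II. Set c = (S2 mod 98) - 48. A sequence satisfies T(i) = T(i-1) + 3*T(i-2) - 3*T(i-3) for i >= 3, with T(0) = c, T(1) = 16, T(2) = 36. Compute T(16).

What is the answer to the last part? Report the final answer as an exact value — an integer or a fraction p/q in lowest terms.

150870

Part I: remainder = value at the root: -2*(17)^2 - 2*(17)^1 + 1 = (-578) + (-34) + (1) = -611; answer -611
Part II: S1 = -611; d = 611; squarings mod 1615: 52^1=52, 52^2=1089, 52^4=511, 52^8=1106, 52^16=681, 52^32=256, 52^64=936, 52^128=766, 52^256=511, 52^512=1106; 52^611 = 52^1 * 52^2 * 52^32 * 52^64 * 52^512 = 528 (mod 1615); answer 528
Part III: S2 = 528; c = -10; T(3) = 1*(36) + 3*(16) - 3*(-10) = 114; iterating: T(3)=114, T(4)=174, T(5)=408, T(6)=588, T(7)=1290, T(8)=1830, T(9)=3936, T(10)=5556, T(11)=11874, T(12)=16734, T(13)=35688, T(14)=50268, T(15)=107130, T(16)=150870; answer 150870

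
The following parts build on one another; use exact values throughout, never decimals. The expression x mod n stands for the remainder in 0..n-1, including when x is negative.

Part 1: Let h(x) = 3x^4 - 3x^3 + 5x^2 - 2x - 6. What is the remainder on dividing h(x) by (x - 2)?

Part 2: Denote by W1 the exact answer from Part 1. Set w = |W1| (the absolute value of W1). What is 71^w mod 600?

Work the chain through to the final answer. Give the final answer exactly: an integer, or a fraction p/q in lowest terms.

481

Part 1: remainder = value at the root: 3*(2)^4 - 3*(2)^3 + 5*(2)^2 - 2*(2)^1 - 6 = (48) + (-24) + (20) + (-4) + (-6) = 34; answer 34
Part 2: W1 = 34; w = 34; squarings mod 600: 71^1=71, 71^2=241, 71^4=481, 71^8=361, 71^16=121, 71^32=241; 71^34 = 71^2 * 71^32 = 481 (mod 600); answer 481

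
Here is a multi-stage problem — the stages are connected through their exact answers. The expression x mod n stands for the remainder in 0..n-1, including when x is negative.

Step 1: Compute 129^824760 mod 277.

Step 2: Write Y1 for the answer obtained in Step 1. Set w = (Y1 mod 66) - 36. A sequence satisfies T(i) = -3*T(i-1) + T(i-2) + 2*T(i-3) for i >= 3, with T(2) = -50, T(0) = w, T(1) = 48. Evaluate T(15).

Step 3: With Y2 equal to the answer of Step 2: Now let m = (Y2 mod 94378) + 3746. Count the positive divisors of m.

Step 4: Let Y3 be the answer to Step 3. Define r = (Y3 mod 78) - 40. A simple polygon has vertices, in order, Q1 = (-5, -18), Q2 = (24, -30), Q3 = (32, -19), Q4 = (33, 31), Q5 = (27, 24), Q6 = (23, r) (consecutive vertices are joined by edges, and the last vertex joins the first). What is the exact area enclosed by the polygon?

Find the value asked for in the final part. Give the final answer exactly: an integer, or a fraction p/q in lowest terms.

399

Step 1: squarings mod 277: 129^1=129, 129^2=21, 129^4=164, 129^8=27, 129^16=175, 129^32=155, 129^64=203, 129^128=213, 129^256=218, 129^512=157, 129^1024=273, 129^2048=16, 129^4096=256, 129^8192=164, 129^16384=27, 129^32768=175, 129^65536=155, 129^131072=203, 129^262144=213, 129^524288=218; 129^824760 = 129^8 * 129^16 * 129^32 * 129^128 * 129^256 * 129^1024 * 129^4096 * 129^32768 * 129^262144 * 129^524288 = 218 (mod 277); answer 218
Step 2: Y1 = 218; w = -16; T(3) = -3*(-50) + 1*(48) + 2*(-16) = 166; iterating: T(3)=166, T(4)=-452, T(5)=1422, T(6)=-4386, T(7)=13676, T(8)=-42570, T(9)=132614, T(10)=-413060, T(11)=1286654, T(12)=-4007794, T(13)=12483916, T(14)=-38886234, T(15)=121127030; answer 121127030
Step 3: Y2 = 121127030; m = 43802; 43802 = 2 * 11^2 * 181; number of divisors = (1+1) * (2+1) * (1+1) = 12; answer 12
Step 4: Y3 = 12; r = -28; cross terms: (-5*-30 - 24*-18)=582, (24*-19 - 32*-30)=504, (32*31 - 33*-19)=1619, (33*24 - 27*31)=-45, (27*-28 - 23*24)=-1308, (23*-18 - -5*-28)=-554; twice the area = |798| = 798; area = 399; answer 399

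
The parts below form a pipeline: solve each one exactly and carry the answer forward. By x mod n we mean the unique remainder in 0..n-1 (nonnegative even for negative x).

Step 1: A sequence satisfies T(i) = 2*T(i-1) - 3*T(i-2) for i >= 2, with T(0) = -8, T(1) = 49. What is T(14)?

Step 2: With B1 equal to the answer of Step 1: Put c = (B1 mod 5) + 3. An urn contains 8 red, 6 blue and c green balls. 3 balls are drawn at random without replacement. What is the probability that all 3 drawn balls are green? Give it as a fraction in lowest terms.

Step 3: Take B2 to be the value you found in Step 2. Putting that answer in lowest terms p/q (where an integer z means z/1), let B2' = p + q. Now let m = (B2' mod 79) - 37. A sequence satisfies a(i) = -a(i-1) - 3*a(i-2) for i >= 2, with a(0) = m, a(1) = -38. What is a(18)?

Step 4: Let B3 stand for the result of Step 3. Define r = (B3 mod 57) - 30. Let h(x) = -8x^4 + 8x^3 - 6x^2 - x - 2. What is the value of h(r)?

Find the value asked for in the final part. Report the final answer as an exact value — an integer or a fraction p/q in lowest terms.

-3253727

Step 1: T(2) = 2*(49) - 3*(-8) = 122; iterating: T(2)=122, T(3)=97, T(4)=-172, T(5)=-635, T(6)=-754, T(7)=397, T(8)=3056, T(9)=4921, T(10)=674, T(11)=-13415, T(12)=-28852, T(13)=-17459, T(14)=51638; answer 51638
Step 2: B1 = 51638; c = 6; total draws C(20,3) = 1140; favorable C(6,3) = 20; P = 1/57; answer 1/57
Step 3: B2 = 1/57; threaded value p + q = 58; m = 21; a(2) = -1*(-38) - 3*(21) = -25; iterating: a(2)=-25, a(3)=139, a(4)=-64, a(5)=-353, a(6)=545, a(7)=514, a(8)=-2149, a(9)=607, a(10)=5840, a(11)=-7661, a(12)=-9859, a(13)=32842, a(14)=-3265, a(15)=-95261, a(16)=105056, a(17)=180727, a(18)=-495895; answer -495895
Step 4: B3 = -495895; r = -25; -8*(-25)^4 + 8*(-25)^3 - 6*(-25)^2 - 1*(-25)^1 - 2 = (-3125000) + (-125000) + (-3750) + (25) + (-2) = -3253727; answer -3253727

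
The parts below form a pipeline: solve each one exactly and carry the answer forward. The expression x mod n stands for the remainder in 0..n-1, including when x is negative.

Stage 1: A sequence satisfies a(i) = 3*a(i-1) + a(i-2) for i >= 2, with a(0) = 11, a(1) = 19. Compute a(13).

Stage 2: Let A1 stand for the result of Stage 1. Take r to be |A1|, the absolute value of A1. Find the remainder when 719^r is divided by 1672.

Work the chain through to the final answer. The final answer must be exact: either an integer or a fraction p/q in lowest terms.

1631

Stage 1: a(2) = 3*(19) + 1*(11) = 68; iterating: a(2)=68, a(3)=223, a(4)=737, a(5)=2434, a(6)=8039, a(7)=26551, a(8)=87692, a(9)=289627, a(10)=956573, a(11)=3159346, a(12)=10434611, a(13)=34463179; answer 34463179
Stage 2: A1 = 34463179; r = 34463179; squarings mod 1672: 719^1=719, 719^2=313, 719^4=993, 719^8=1241, 719^16=169, 719^32=137, 719^64=377, 719^128=9, 719^256=81, 719^512=1545, 719^1024=1081, 719^2048=1505, 719^4096=1137, 719^8192=313, 719^16384=993, 719^32768=1241, 719^65536=169, 719^131072=137, 719^262144=377, 719^524288=9, 719^1048576=81, 719^2097152=1545, 719^4194304=1081, 719^8388608=1505, 719^16777216=1137, 719^33554432=313; 719^34463179 = 719^1 * 719^2 * 719^8 * 719^64 * 719^128 * 719^256 * 719^1024 * 719^2048 * 719^4096 * 719^16384 * 719^32768 * 719^65536 * 719^262144 * 719^524288 * 719^33554432 = 1631 (mod 1672); answer 1631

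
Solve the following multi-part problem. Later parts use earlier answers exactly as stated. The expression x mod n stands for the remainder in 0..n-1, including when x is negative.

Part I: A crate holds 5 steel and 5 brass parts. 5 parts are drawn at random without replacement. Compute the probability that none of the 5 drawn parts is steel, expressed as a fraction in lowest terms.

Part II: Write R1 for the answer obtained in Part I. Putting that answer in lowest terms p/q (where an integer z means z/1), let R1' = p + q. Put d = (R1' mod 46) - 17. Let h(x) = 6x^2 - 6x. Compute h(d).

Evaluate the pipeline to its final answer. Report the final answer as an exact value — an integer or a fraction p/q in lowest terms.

180

Part I: total draws C(10,5) = 252; favorable C(5,5) = 1; P = 1/252; answer 1/252
Part II: R1 = 1/252; threaded value p + q = 253; d = 6; 6*(6)^2 - 6*(6)^1 = (216) + (-36) = 180; answer 180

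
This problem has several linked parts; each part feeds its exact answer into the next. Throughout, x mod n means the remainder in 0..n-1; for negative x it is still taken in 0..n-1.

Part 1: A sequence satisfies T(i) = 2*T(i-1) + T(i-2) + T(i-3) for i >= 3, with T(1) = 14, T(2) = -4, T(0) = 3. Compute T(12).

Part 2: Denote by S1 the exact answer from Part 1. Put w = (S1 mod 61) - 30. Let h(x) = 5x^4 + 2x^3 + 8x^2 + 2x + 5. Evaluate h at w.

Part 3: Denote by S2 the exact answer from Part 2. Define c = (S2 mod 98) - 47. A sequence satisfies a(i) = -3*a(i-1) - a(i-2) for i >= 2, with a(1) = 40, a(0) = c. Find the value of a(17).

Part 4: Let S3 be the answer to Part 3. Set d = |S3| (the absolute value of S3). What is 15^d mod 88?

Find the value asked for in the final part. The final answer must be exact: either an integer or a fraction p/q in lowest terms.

Part 1: T(3) = 2*(-4) + 1*(14) + 1*(3) = 9; iterating: T(3)=9, T(4)=28, T(5)=61, T(6)=159, T(7)=407, T(8)=1034, T(9)=2634, T(10)=6709, T(11)=17086, T(12)=43515; answer 43515
Part 2: S1 = 43515; w = -8; 5*(-8)^4 + 2*(-8)^3 + 8*(-8)^2 + 2*(-8)^1 + 5 = (20480) + (-1024) + (512) + (-16) + (5) = 19957; answer 19957
Part 3: S2 = 19957; c = 16; a(2) = -3*(40) - 1*(16) = -136; iterating: a(2)=-136, a(3)=368, a(4)=-968, a(5)=2536, a(6)=-6640, a(7)=17384, a(8)=-45512, a(9)=119152, a(10)=-311944, a(11)=816680, a(12)=-2138096, a(13)=5597608, a(14)=-14654728, a(15)=38366576, a(16)=-100445000, a(17)=262968424; answer 262968424
Part 4: S3 = 262968424; d = 262968424; squarings mod 88: 15^1=15, 15^2=49, 15^4=25, 15^8=9, 15^16=81, 15^32=49, 15^64=25, 15^128=9, 15^256=81, 15^512=49, 15^1024=25, 15^2048=9, 15^4096=81, 15^8192=49, 15^16384=25, 15^32768=9, 15^65536=81, 15^131072=49, 15^262144=25, 15^524288=9, 15^1048576=81, 15^2097152=49, 15^4194304=25, 15^8388608=9, 15^16777216=81, 15^33554432=49, 15^67108864=25, 15^134217728=9; 15^262968424 = 15^8 * 15^32 * 15^64 * 15^1024 * 15^4096 * 15^32768 * 15^262144 * 15^524288 * 15^2097152 * 15^8388608 * 15^16777216 * 15^33554432 * 15^67108864 * 15^134217728 = 25 (mod 88); answer 25

25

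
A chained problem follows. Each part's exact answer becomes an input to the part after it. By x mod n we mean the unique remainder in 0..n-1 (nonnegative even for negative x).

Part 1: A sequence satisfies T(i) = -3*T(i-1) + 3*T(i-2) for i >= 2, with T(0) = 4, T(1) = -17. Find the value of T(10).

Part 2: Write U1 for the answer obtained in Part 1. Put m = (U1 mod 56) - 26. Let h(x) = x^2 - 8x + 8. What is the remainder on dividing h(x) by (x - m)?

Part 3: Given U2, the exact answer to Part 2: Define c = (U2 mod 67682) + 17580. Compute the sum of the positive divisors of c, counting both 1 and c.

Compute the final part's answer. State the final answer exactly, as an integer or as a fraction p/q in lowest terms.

Part 1: T(2) = -3*(-17) + 3*(4) = 63; iterating: T(2)=63, T(3)=-240, T(4)=909, T(5)=-3447, T(6)=13068, T(7)=-49545, T(8)=187839, T(9)=-712152, T(10)=2699973; answer 2699973
Part 2: U1 = 2699973; m = 19; remainder = value at the root: 1*(19)^2 - 8*(19)^1 + 8 = (361) + (-152) + (8) = 217; answer 217
Part 3: U2 = 217; c = 17797; 17797 = 13 * 37^2; sigma = (1 + 13) * (1 + 37 + 1369) = 14 * 1407 = 19698; answer 19698

19698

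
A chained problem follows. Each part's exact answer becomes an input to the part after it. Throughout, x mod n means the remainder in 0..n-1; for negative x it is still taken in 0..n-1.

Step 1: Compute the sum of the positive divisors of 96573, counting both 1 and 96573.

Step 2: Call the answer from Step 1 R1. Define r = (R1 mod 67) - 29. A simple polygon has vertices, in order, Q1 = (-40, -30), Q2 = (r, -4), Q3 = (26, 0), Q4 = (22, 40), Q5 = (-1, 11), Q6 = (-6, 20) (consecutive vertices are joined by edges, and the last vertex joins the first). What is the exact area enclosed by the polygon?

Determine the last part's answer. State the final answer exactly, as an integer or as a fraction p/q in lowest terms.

1786

Step 1: 96573 = 3 * 32191; sigma = (1 + 3) * (1 + 32191) = 4 * 32192 = 128768; answer 128768
Step 2: R1 = 128768; r = 32; cross terms: (-40*-4 - 32*-30)=1120, (32*0 - 26*-4)=104, (26*40 - 22*0)=1040, (22*11 - -1*40)=282, (-1*20 - -6*11)=46, (-6*-30 - -40*20)=980; twice the area = |3572| = 3572; area = 1786; answer 1786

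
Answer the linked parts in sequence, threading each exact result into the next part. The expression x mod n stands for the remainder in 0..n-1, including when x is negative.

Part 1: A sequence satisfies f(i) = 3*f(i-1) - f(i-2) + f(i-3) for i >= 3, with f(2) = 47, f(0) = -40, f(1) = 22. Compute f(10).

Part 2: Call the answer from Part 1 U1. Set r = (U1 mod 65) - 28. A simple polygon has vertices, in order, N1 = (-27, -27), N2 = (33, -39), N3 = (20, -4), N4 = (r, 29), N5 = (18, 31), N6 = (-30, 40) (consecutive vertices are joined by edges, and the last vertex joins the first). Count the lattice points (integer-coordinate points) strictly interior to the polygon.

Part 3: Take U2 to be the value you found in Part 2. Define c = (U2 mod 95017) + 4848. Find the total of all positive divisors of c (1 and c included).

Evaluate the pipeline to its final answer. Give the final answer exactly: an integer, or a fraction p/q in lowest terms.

7830

Part 1: f(3) = 3*(47) - 1*(22) + 1*(-40) = 79; iterating: f(3)=79, f(4)=212, f(5)=604, f(6)=1679, f(7)=4645, f(8)=12860, f(9)=35614, f(10)=98627; answer 98627
Part 2: U1 = 98627; r = -6; cross terms: (-27*-39 - 33*-27)=1944, (33*-4 - 20*-39)=648, (20*29 - -6*-4)=556, (-6*31 - 18*29)=-708, (18*40 - -30*31)=1650, (-30*-27 - -27*40)=1890; twice the area = |5980| = 5980; area = 2990; boundary points = 12 + 1 + 1 + 2 + 3 + 1 = 20; strictly interior points = area - boundary/2 + 1 = 2981; answer 2981
Part 3: U2 = 2981; c = 7829; 7829 is prime, so its only divisors are 1 and 7829; sigma = 1 + 7829 = 7830; answer 7830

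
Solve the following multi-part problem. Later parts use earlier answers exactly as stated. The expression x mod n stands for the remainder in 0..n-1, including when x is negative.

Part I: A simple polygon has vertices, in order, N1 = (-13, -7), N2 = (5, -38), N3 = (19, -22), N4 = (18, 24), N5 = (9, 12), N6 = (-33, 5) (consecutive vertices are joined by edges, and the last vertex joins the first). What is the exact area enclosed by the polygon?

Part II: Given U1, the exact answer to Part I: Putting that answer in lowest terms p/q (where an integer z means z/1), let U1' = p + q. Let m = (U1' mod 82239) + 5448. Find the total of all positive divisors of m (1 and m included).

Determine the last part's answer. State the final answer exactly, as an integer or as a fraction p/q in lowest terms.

10224

Part I: cross terms: (-13*-38 - 5*-7)=529, (5*-22 - 19*-38)=612, (19*24 - 18*-22)=852, (18*12 - 9*24)=0, (9*5 - -33*12)=441, (-33*-7 - -13*5)=296; twice the area = |2730| = 2730; area = 1365; answer 1365
Part II: U1 = 1365; threaded value p + q = 1366; m = 6814; 6814 = 2 * 3407; sigma = (1 + 2) * (1 + 3407) = 3 * 3408 = 10224; answer 10224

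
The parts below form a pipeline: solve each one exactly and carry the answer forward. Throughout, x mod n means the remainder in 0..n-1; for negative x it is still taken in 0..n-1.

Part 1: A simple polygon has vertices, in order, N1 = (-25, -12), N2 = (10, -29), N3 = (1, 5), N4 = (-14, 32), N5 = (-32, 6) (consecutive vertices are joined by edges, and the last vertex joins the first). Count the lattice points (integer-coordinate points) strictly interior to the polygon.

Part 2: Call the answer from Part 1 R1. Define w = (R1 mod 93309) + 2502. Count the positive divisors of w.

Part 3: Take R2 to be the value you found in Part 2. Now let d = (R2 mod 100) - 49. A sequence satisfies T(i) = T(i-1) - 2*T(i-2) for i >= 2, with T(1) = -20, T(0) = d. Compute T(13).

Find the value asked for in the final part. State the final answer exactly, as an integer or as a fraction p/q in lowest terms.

4070

Part 1: cross terms: (-25*-29 - 10*-12)=845, (10*5 - 1*-29)=79, (1*32 - -14*5)=102, (-14*6 - -32*32)=940, (-32*-12 - -25*6)=534; twice the area = |2500| = 2500; area = 1250; boundary points = 1 + 1 + 3 + 2 + 1 = 8; strictly interior points = area - boundary/2 + 1 = 1247; answer 1247
Part 2: R1 = 1247; w = 3749; 3749 = 23 * 163; number of divisors = (1+1) * (1+1) = 4; answer 4
Part 3: R2 = 4; d = -45; T(2) = 1*(-20) - 2*(-45) = 70; iterating: T(2)=70, T(3)=110, T(4)=-30, T(5)=-250, T(6)=-190, T(7)=310, T(8)=690, T(9)=70, T(10)=-1310, T(11)=-1450, T(12)=1170, T(13)=4070; answer 4070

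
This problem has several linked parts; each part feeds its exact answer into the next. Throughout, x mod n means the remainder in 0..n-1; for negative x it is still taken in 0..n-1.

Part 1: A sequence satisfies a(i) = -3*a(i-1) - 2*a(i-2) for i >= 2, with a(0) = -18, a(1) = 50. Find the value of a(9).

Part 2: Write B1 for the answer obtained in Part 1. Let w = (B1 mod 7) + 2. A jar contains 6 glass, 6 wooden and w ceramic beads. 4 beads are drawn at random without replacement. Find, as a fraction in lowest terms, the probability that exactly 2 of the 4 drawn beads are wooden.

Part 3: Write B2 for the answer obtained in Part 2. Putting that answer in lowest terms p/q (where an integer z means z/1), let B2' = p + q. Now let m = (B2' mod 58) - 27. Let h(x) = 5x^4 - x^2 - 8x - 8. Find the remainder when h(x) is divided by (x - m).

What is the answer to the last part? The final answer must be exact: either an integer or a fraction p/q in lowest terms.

Part 1: a(2) = -3*(50) - 2*(-18) = -114; iterating: a(2)=-114, a(3)=242, a(4)=-498, a(5)=1010, a(6)=-2034, a(7)=4082, a(8)=-8178, a(9)=16370; answer 16370
Part 2: B1 = 16370; w = 6; total draws C(18,4) = 3060; favorable C(6,2)*C(12,2) = 990; P = 11/34; answer 11/34
Part 3: B2 = 11/34; threaded value p + q = 45; m = 18; remainder = value at the root: 5*(18)^4 - 1*(18)^2 - 8*(18)^1 - 8 = (524880) + (-324) + (-144) + (-8) = 524404; answer 524404

524404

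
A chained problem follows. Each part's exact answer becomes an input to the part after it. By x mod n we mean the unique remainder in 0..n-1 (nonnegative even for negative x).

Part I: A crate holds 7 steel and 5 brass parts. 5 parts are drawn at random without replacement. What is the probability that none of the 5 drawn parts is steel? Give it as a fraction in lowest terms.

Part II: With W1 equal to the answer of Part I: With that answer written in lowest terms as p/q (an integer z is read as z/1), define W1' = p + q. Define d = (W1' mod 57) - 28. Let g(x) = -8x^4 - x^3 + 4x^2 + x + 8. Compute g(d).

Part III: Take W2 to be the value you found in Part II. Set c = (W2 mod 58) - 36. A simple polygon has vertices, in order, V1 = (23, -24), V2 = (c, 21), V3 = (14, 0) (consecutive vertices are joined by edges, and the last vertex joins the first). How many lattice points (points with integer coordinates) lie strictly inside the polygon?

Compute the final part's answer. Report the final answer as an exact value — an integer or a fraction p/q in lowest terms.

0

Part I: total draws C(12,5) = 792; favorable C(5,5) = 1; P = 1/792; answer 1/792
Part II: W1 = 1/792; threaded value p + q = 793; d = 24; -8*(24)^4 - 1*(24)^3 + 4*(24)^2 + 1*(24)^1 + 8 = (-2654208) + (-13824) + (2304) + (24) + (8) = -2665696; answer -2665696
Part III: W2 = -2665696; c = 6; cross terms: (23*21 - 6*-24)=627, (6*0 - 14*21)=-294, (14*-24 - 23*0)=-336; twice the area = |-3| = 3; area = 3/2; boundary points = 1 + 1 + 3 = 5; strictly interior points = area - boundary/2 + 1 = 0; answer 0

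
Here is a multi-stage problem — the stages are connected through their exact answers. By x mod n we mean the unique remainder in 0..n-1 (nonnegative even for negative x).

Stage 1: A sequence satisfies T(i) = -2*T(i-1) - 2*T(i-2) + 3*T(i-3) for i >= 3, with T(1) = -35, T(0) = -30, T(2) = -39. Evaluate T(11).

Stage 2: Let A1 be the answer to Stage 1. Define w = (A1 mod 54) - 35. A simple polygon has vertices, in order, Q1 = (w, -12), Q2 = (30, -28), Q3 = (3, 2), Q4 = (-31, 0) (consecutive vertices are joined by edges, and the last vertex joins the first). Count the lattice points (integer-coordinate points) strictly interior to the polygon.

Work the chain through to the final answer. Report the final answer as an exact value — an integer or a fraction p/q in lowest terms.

857

Stage 1: T(3) = -2*(-39) - 2*(-35) + 3*(-30) = 58; iterating: T(3)=58, T(4)=-143, T(5)=53, T(6)=354, T(7)=-1243, T(8)=1937, T(9)=-326, T(10)=-6951, T(11)=20365; answer 20365
Stage 2: A1 = 20365; w = -28; cross terms: (-28*-28 - 30*-12)=1144, (30*2 - 3*-28)=144, (3*0 - -31*2)=62, (-31*-12 - -28*0)=372; twice the area = |1722| = 1722; area = 861; boundary points = 2 + 3 + 2 + 3 = 10; strictly interior points = area - boundary/2 + 1 = 857; answer 857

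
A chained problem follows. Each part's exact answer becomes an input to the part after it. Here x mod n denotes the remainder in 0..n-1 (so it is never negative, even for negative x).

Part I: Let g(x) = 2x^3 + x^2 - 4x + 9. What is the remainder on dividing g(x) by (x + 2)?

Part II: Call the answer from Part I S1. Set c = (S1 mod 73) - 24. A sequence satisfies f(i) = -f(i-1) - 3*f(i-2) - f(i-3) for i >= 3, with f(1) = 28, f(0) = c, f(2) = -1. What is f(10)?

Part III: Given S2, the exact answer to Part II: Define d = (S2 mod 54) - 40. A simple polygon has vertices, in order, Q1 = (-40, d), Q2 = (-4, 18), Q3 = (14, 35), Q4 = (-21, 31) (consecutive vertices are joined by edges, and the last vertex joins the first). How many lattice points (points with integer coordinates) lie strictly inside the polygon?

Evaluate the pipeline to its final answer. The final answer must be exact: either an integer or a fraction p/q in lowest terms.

945

Part I: remainder = value at the root: 2*(-2)^3 + 1*(-2)^2 - 4*(-2)^1 + 9 = (-16) + (4) + (8) + (9) = 5; answer 5
Part II: S1 = 5; c = -19; f(3) = -1*(-1) - 3*(28) - 1*(-19) = -64; iterating: f(3)=-64, f(4)=39, f(5)=154, f(6)=-207, f(7)=-294, f(8)=761, f(9)=328, f(10)=-2317; answer -2317
Part III: S2 = -2317; d = -35; cross terms: (-40*18 - -4*-35)=-860, (-4*35 - 14*18)=-392, (14*31 - -21*35)=1169, (-21*-35 - -40*31)=1975; twice the area = |1892| = 1892; area = 946; boundary points = 1 + 1 + 1 + 1 = 4; strictly interior points = area - boundary/2 + 1 = 945; answer 945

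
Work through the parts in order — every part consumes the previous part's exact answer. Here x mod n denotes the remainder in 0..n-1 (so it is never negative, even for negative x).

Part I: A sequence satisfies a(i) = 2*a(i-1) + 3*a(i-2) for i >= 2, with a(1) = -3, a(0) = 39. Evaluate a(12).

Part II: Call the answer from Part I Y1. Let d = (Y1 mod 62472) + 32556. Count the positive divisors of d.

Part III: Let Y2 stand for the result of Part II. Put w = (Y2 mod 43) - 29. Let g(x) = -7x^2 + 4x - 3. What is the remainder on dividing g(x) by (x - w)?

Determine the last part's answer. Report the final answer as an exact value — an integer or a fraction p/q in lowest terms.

Part I: a(2) = 2*(-3) + 3*(39) = 111; iterating: a(2)=111, a(3)=213, a(4)=759, a(5)=2157, a(6)=6591, a(7)=19653, a(8)=59079, a(9)=177117, a(10)=531471, a(11)=1594293, a(12)=4782999; answer 4782999
Part II: Y1 = 4782999; d = 67683; 67683 = 3 * 7 * 11 * 293; number of divisors = (1+1) * (1+1) * (1+1) * (1+1) = 16; answer 16
Part III: Y2 = 16; w = -13; remainder = value at the root: -7*(-13)^2 + 4*(-13)^1 - 3 = (-1183) + (-52) + (-3) = -1238; answer -1238

-1238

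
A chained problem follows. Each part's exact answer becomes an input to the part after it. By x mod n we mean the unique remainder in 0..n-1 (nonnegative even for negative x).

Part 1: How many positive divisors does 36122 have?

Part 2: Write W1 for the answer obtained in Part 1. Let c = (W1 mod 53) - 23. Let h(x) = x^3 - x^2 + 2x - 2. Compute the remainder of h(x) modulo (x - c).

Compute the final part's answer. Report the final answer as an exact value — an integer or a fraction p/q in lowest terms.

Part 1: 36122 = 2 * 18061; number of divisors = (1+1) * (1+1) = 4; answer 4
Part 2: W1 = 4; c = -19; remainder = value at the root: 1*(-19)^3 - 1*(-19)^2 + 2*(-19)^1 - 2 = (-6859) + (-361) + (-38) + (-2) = -7260; answer -7260

-7260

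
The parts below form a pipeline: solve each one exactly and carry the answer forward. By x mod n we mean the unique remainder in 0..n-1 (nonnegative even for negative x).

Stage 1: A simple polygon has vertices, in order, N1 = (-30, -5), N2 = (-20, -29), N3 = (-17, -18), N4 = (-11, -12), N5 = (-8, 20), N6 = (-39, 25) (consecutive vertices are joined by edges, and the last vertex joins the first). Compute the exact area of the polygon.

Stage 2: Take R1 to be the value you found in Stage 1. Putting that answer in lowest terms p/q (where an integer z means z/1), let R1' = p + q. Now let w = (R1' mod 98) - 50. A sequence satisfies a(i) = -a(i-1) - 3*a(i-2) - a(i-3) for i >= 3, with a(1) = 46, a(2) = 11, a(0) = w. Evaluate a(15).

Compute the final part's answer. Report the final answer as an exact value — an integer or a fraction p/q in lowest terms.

47838

Stage 1: cross terms: (-30*-29 - -20*-5)=770, (-20*-18 - -17*-29)=-133, (-17*-12 - -11*-18)=6, (-11*20 - -8*-12)=-316, (-8*25 - -39*20)=580, (-39*-5 - -30*25)=945; twice the area = |1852| = 1852; area = 926; answer 926
Stage 2: R1 = 926; threaded value p + q = 927; w = -5; a(3) = -1*(11) - 3*(46) - 1*(-5) = -144; iterating: a(3)=-144, a(4)=65, a(5)=356, a(6)=-407, a(7)=-726, a(8)=1591, a(9)=994, a(10)=-5041, a(11)=468, a(12)=13661, a(13)=-10024, a(14)=-31427, a(15)=47838; answer 47838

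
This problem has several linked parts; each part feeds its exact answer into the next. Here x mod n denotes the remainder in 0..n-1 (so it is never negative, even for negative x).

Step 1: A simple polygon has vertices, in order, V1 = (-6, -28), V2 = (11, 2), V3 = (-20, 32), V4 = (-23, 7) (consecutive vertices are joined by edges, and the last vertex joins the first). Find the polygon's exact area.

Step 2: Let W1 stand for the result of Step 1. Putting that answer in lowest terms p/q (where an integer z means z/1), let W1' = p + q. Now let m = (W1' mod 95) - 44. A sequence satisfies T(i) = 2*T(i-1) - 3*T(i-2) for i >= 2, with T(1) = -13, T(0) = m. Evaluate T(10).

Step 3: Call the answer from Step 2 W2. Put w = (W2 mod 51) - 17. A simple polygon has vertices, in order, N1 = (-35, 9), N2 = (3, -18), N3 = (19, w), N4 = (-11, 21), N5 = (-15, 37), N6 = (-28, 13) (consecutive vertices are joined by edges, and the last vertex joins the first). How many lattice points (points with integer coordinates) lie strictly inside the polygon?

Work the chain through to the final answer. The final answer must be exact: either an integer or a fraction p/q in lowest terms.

1368

Step 1: cross terms: (-6*2 - 11*-28)=296, (11*32 - -20*2)=392, (-20*7 - -23*32)=596, (-23*-28 - -6*7)=686; twice the area = |1970| = 1970; area = 985; answer 985
Step 2: W1 = 985; threaded value p + q = 986; m = -8; T(2) = 2*(-13) - 3*(-8) = -2; iterating: T(2)=-2, T(3)=35, T(4)=76, T(5)=47, T(6)=-134, T(7)=-409, T(8)=-416, T(9)=395, T(10)=2038; answer 2038
Step 3: W2 = 2038; w = 32; cross terms: (-35*-18 - 3*9)=603, (3*32 - 19*-18)=438, (19*21 - -11*32)=751, (-11*37 - -15*21)=-92, (-15*13 - -28*37)=841, (-28*9 - -35*13)=203; twice the area = |2744| = 2744; area = 1372; boundary points = 1 + 2 + 1 + 4 + 1 + 1 = 10; strictly interior points = area - boundary/2 + 1 = 1368; answer 1368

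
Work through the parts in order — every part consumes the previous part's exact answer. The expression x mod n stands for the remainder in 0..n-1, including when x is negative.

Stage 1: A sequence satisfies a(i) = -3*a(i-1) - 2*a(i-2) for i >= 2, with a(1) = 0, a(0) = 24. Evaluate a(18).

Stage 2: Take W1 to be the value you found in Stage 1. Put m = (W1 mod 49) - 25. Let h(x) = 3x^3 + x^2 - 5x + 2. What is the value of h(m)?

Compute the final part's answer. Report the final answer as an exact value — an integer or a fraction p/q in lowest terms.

Stage 1: a(2) = -3*(0) - 2*(24) = -48; iterating: a(2)=-48, a(3)=144, a(4)=-336, a(5)=720, a(6)=-1488, a(7)=3024, a(8)=-6096, a(9)=12240, a(10)=-24528, a(11)=49104, a(12)=-98256, a(13)=196560, a(14)=-393168, a(15)=786384, a(16)=-1572816, a(17)=3145680, a(18)=-6291408; answer -6291408
Stage 2: W1 = -6291408; m = 20; 3*(20)^3 + 1*(20)^2 - 5*(20)^1 + 2 = (24000) + (400) + (-100) + (2) = 24302; answer 24302

24302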